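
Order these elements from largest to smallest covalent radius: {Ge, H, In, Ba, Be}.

H is in period 1, group 1; Be is in period 2, group 2; Ge is in period 4, group 14; In is in period 5, group 13; Ba is in period 6, group 2.
Radius decreases left→right (rising Z_eff, same n) and increases top→bottom (higher n).
These span different periods and groups, so the two trends combine.
Be > H: the two effects oppose for this pair; the down-group effect wins (102 vs 32 pm).
Ge > Be: the two effects oppose for this pair; the down-group effect wins (121 vs 102 pm).
In > Ge: both effects reinforce here, so In is clearly the larger of the two.
Ba > In: both effects reinforce here, so Ba is clearly the larger of the two.
Approximate values (pm): H 32, Be 102, Ge 121, In 142, Ba 196.
So from largest to smallest: Ba > In > Ge > Be > H.

Ba > In > Ge > Be > H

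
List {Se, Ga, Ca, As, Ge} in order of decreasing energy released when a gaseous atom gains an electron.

Se > Ge > As > Ga > Ca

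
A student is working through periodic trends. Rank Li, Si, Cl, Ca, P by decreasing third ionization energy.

IE_3 is the cost of taking one more electron from the +2 cation: Li²⁺ is already 1 electron into the core; Si²⁺ still has 2 valence electrons; Cl²⁺ still has 5 valence electrons; Ca²⁺ is the bare [Ar] core; P²⁺ still has 3 valence electrons.
Breaking into a closed-shell core is much more expensive than removing a leftover valence electron — Ca and Li have the largest IE_3 here.
Valence configurations: Si²⁺ [Ne]3s², Cl²⁺ [Ne]3s²3p³, P²⁺ [Ne]3s²3p¹.
P²⁺ loses a lone 3p electron whereas Si²⁺ must break into a filled 3s² pair, so IE_3(Si) > IE_3(P) even though P has the higher nuclear charge.
The numbers (kJ/mol): Li 11815, Si 3232, Cl 3822, Ca 4912, P 2914.
Overall IE_3 order: P < Si < Cl < Ca < Li.

Li, Ca, Cl, Si, P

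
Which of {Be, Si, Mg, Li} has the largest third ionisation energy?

Be

Consider each +2 ion: Be²⁺ is the bare [He] core; Si²⁺ still has 2 valence electrons; Mg²⁺ is the bare [Ne] core; Li²⁺ is already 1 electron into the core.
Pulling an electron out of a noble-gas core costs far more than removing a remaining valence electron, so Mg, Li and Be sit at the high end of IE_3.
Approximate IE_3 values (kJ/mol): Be 14849, Si 3232, Mg 7733, Li 11815.
Putting it together, IE_3: Si < Mg < Li < Be.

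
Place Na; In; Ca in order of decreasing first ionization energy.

Ca, In, Na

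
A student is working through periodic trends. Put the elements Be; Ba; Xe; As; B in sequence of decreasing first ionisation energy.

Xe, As, Be, B, Ba

Be is in period 2, group 2; B is in period 2, group 13; As is in period 4, group 15; Xe is in period 5, group 18; Ba is in period 6, group 2.
Across a period the outer electron is held more tightly (higher IE₁); down a group it sits in a higher shell, more shielded, and comes off more easily.
Here both period and group differ, so the two effects have to be weighed against each other.
B > Ba: relative to Ba, both the across-period and down-group shifts push B's first ionization energy up.
Be > B: this pair runs against the simple trend — see the exception note.
As > Be: the two effects oppose for this pair; the across-period effect wins (947 vs 900 kJ/mol).
Xe > As: the two effects oppose for this pair; the across-period effect wins (1170 vs 947 kJ/mol).
Note the exception: Be has a higher first ionization energy than B, contrary to the simple trend — removing B's lone 2p electron is easier than breaking Be's filled 2s².
Approximate values (kJ/mol): Be 900, B 801, As 947, Xe 1170, Ba 503.
So from highest to lowest: Xe > As > Be > B > Ba.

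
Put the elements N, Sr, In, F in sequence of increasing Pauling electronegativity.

N is in period 2, group 15; F is in period 2, group 17; Sr is in period 5, group 2; In is in period 5, group 13.
EN rises left→right (higher Z_eff, smaller atoms) and falls top→bottom (larger, more shielded atoms).
These span different periods and groups, so the two trends combine.
In > Sr: both are in period 5; the period trend gives In the larger value.
N > In: both effects reinforce here, so N is clearly the higher of the two.
F > N: both are in period 2; the period trend gives F the larger value.
Approximate values (Pauling): N 3.04, F 3.98, Sr 0.95, In 1.78.
So from lowest to highest: Sr < In < N < F.

Sr < In < N < F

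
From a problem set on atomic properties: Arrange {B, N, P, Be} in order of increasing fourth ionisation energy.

P < N < Be < B

Consider each +3 ion: B³⁺ is the bare [He] core; N³⁺ still has 2 valence electrons; P³⁺ still has 2 valence electrons; Be³⁺ is already 1 electron into the core.
Core electrons are held far more tightly than valence electrons, so Be and B top the IE_4 order.
Valence configurations: N³⁺ [He]2s², P³⁺ [Ne]3s².
The numbers (kJ/mol): B 25026, N 7475, P 4964, Be 21007.
Putting it together, IE_4: P < N < Be < B.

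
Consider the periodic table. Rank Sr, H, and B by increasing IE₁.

H is in period 1, group 1; B is in period 2, group 13; Sr is in period 5, group 2.
First ionization energy rises across a period (greater Z_eff holds electrons more tightly) and falls down a group (valence electrons are farther from the nucleus).
Here both period and group differ, so the two effects have to be weighed against each other.
B > Sr: both effects reinforce here, so B is clearly the higher of the two.
H > B: period and group pull opposite ways; the down-group shift dominates (1312 vs 801 kJ/mol).
Tabulated first ionization energy (kJ/mol): H 1312, B 801, Sr 550.
So from lowest to highest: Sr < B < H.

Sr < B < H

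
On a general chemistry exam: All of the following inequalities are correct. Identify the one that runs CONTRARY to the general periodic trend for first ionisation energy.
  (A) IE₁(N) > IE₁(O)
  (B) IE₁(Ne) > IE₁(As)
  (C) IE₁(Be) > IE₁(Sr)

(A)

The general trend: first ionisation energy increases across a period and decreases down a group.
(A) N (period 2, group 15) vs O (period 2, group 16): the stated order contradicts the simple trend.
(B) Ne (period 2, group 18) vs As (period 4, group 15): the stated order agrees with the simple trend.
(C) Be (period 2, group 2) vs Sr (period 5, group 2): the stated order agrees with the simple trend.
The exception is (A): pairing an electron in O's 2p⁴ costs repulsion energy, so O ionizes more easily than half-filled N (2p³).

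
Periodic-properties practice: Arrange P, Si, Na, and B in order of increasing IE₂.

IE_2 is the cost of taking one more electron from the +1 cation: P⁺ still has 4 valence electrons; Si⁺ still has 3 valence electrons; Na⁺ is the bare [Ne] core; B⁺ still has 2 valence electrons.
Core electrons are held far more tightly than valence electrons, so Na tops the IE_2 order.
Valence configurations: P⁺ [Ne]3s²3p², Si⁺ [Ne]3s²3p¹, B⁺ [He]2s².
Tabulated IE_2 (kJ/mol): P 1907, Si 1577, Na 4562, B 2427.
Overall IE_2 order: Si < P < B < Na.

Si < P < B < Na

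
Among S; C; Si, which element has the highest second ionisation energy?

The second ionization energy removes an electron from the +1 ion. For each element: S⁺ still has 5 valence electrons; C⁺ still has 3 valence electrons; Si⁺ still has 3 valence electrons.
All are still removing valence electrons, so compare the +1 ions as you would atoms: IE_2 generally rises across a period (higher Z_eff) and falls down a group (larger shell), subject to the usual subshell exceptions.
Valence configurations: S⁺ [Ne]3s²3p³, C⁺ [He]2s²2p¹, Si⁺ [Ne]3s²3p¹.
Approximate IE_2 values (kJ/mol): S 2252, C 2353, Si 1577.
So the second ionization energies run Si < S < C.

C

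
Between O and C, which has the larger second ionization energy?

IE_2 is the cost of taking one more electron from the +1 cation: O⁺ still has 5 valence electrons; C⁺ still has 3 valence electrons.
All are still removing valence electrons, so compare the +1 ions as you would atoms: IE_2 generally rises across a period (higher Z_eff) and falls down a group (larger shell), subject to the usual subshell exceptions.
Valence configurations: O⁺ [He]2s²2p³, C⁺ [He]2s²2p¹.
The numbers (kJ/mol): O 3388, C 2353.
Putting it together, IE_2: C < O.

O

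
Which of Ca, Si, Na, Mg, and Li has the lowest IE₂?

Ca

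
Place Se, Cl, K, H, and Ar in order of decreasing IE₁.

H is in period 1, group 1; Cl is in period 3, group 17; Ar is in period 3, group 18; K is in period 4, group 1; Se is in period 4, group 16.
Across a period the outer electron is held more tightly (higher IE₁); down a group it sits in a higher shell, more shielded, and comes off more easily.
These span different periods and groups, so the two trends combine.
Se > K: both are in period 4; the period trend gives Se the larger value.
Cl > Se: both effects reinforce here, so Cl is clearly the higher of the two.
H > Cl: the two effects oppose for this pair; the down-group effect wins (1312 vs 1251 kJ/mol).
Ar > H: the two effects oppose for this pair; the across-period effect wins (1521 vs 1312 kJ/mol).
Approximate values (kJ/mol): H 1312, Cl 1251, Ar 1521, K 419, Se 941.
So from highest to lowest: Ar > H > Cl > Se > K.

Ar > H > Cl > Se > K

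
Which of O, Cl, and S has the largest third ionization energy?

O

After 2 electrons have been removed, what remains? O²⁺ still has 4 valence electrons; Cl²⁺ still has 5 valence electrons; S²⁺ still has 4 valence electrons.
All are still removing valence electrons, so compare the +2 ions as you would atoms: IE_3 generally rises across a period (higher Z_eff) and falls down a group (larger shell), subject to the usual subshell exceptions.
Valence configurations: O²⁺ [He]2s²2p², Cl²⁺ [Ne]3s²3p³, S²⁺ [Ne]3s²3p².
Approximate IE_3 values (kJ/mol): O 5300, Cl 3822, S 3357.
So the third ionization energies run S < Cl < O.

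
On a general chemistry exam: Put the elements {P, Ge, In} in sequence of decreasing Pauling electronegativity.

P is in period 3, group 15; Ge is in period 4, group 14; In is in period 5, group 13.
Electronegativity increases across a period and decreases down a group, tracking effective nuclear charge and atomic size.
Neither a single period nor a single group — weigh both effects.
Ge > In: both effects reinforce here, so Ge is clearly the higher of the two.
P > Ge: relative to Ge, both the across-period and down-group shifts push P's electronegativity up.
Tabulated electronegativity (Pauling): P 2.19, Ge 2.01, In 1.78.
So from highest to lowest: P > Ge > In.

P > Ge > In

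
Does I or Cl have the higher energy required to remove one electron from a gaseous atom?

Cl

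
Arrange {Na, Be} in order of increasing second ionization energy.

Consider each +1 ion: Na⁺ is the bare [Ne] core; Be⁺ still has 1 valence electron.
Pulling an electron out of a noble-gas core costs far more than removing a remaining valence electron, so Na sits at the high end of IE_2.
The numbers (kJ/mol): Na 4562, Be 1757.
Hence IE_2: Be < Na.

Be < Na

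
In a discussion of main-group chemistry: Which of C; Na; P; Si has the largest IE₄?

Na

IE_4 is the cost of taking one more electron from the +3 cation: C³⁺ still has 1 valence electron; Na³⁺ is already 2 electrons into the core; P³⁺ still has 2 valence electrons; Si³⁺ still has 1 valence electron.
Core electrons are held far more tightly than valence electrons, so Na tops the IE_4 order.
Valence configurations: C³⁺ [He]2s¹, P³⁺ [Ne]3s², Si³⁺ [Ne]3s¹.
Approximate IE_4 values (kJ/mol): C 6223, Na 9543, P 4964, Si 4356.
Putting it together, IE_4: Si < P < C < Na.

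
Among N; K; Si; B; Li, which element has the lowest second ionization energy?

The second ionization energy removes an electron from the +1 ion. For each element: N⁺ still has 4 valence electrons; K⁺ is the bare [Ar] core; Si⁺ still has 3 valence electrons; B⁺ still has 2 valence electrons; Li⁺ is the bare [He] core.
Pulling an electron out of a noble-gas core costs far more than removing a remaining valence electron, so K and Li sit at the high end of IE_2.
Valence configurations: N⁺ [He]2s²2p², Si⁺ [Ne]3s²3p¹, B⁺ [He]2s².
Tabulated IE_2 (kJ/mol): N 2856, K 3052, Si 1577, B 2427, Li 7298.
Putting it together, IE_2: Si < B < N < K < Li.

Si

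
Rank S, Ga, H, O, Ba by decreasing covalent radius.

Ba > Ga > S > O > H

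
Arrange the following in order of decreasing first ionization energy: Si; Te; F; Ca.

F is in period 2, group 17; Si is in period 3, group 14; Ca is in period 4, group 2; Te is in period 5, group 16.
IE₁ increases left→right with effective nuclear charge and decreases top→bottom as the valence shell moves farther out.
These span different periods and groups, so the two trends combine.
Si > Ca: relative to Ca, both the across-period and down-group shifts push Si's first ionization energy up.
Te > Si: the two effects oppose for this pair; the across-period effect wins (869 vs 786 kJ/mol).
F > Te: both effects reinforce here, so F is clearly the higher of the two.
For reference (kJ/mol): F 1681, Si 786, Ca 590, Te 869.
So from highest to lowest: F > Te > Si > Ca.

F > Te > Si > Ca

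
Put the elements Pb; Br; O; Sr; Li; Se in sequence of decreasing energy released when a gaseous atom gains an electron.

Br > Se > O > Li > Pb > Sr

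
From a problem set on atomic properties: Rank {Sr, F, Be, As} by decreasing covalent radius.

Atomic radius shrinks across a period as nuclear charge pulls the same shell inward, and grows down a group as new shells are added.
These span different periods and groups, so the two trends combine.
Be > F: both are in period 2; the period trend gives Be the larger value.
As > Be: period and group pull opposite ways; the down-group shift dominates (121 vs 102 pm).
Sr > As: relative to As, both the across-period and down-group shifts push Sr's atomic radius up.
Tabulated atomic radius (pm): Be 102, F 64, As 121, Sr 185.
So from largest to smallest: Sr > As > Be > F.

Sr > As > Be > F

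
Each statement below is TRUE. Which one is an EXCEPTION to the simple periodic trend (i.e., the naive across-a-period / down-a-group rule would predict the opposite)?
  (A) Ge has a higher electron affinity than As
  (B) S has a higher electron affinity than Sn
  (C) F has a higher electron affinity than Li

The general trend: electron affinity increases across a period and decreases down a group.
(A) Ge (period 4, group 14) vs As (period 4, group 15): the stated order contradicts the simple trend.
(B) S (period 3, group 16) vs Sn (period 5, group 14): the stated order agrees with the simple trend.
(C) F (period 2, group 17) vs Li (period 2, group 1): the stated order agrees with the simple trend.
The exception is (A): adding an electron to As's half-filled 4p³ is unfavourable, so Ge (4p²) has the more exothermic EA.

(A)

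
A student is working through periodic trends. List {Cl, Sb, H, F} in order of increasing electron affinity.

H is in period 1, group 1; F is in period 2, group 17; Cl is in period 3, group 17; Sb is in period 5, group 15.
Electron affinity generally becomes more exothermic across a period toward the halogens and less exothermic down a group.
These span different periods and groups, so the two trends combine.
Sb > H: the two effects oppose for this pair; the across-period effect wins (103 vs 73 kJ/mol).
F > Sb: relative to Sb, both the across-period and down-group shifts push F's electron affinity up.
Cl > F: this pair runs against the simple trend — see the exception note.
Note the exception: Cl has a higher electron affinity than F, contrary to the simple trend — F's small 2p subshell makes the incoming electron feel strong e⁻–e⁻ repulsion, so Cl actually releases more energy on gaining an electron.
Tabulated electron affinity (kJ/mol): H 73, F 328, Cl 349, Sb 103.
So from lowest to highest: H < Sb < F < Cl.

H < Sb < F < Cl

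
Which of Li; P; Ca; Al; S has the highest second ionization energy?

The second ionization energy removes an electron from the +1 ion. For each element: Li⁺ is the bare [He] core; P⁺ still has 4 valence electrons; Ca⁺ still has 1 valence electron; Al⁺ still has 2 valence electrons; S⁺ still has 5 valence electrons.
Pulling an electron out of a noble-gas core costs far more than removing a remaining valence electron, so Li sits at the high end of IE_2.
Valence configurations: P⁺ [Ne]3s²3p², Ca⁺ [Ar]4s¹, Al⁺ [Ne]3s², S⁺ [Ne]3s²3p³.
Tabulated IE_2 (kJ/mol): Li 7298, P 1907, Ca 1145, Al 1817, S 2252.
Hence IE_2: Ca < Al < P < S < Li.

Li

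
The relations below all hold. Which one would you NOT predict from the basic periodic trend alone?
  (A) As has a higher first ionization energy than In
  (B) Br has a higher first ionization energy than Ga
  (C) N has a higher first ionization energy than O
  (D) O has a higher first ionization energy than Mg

The general trend: first ionization energy increases across a period and decreases down a group.
(A) As (period 4, group 15) vs In (period 5, group 13): the stated order agrees with the simple trend.
(B) Br (period 4, group 17) vs Ga (period 4, group 13): the stated order agrees with the simple trend.
(C) N (period 2, group 15) vs O (period 2, group 16): the stated order contradicts the simple trend.
(D) O (period 2, group 16) vs Mg (period 3, group 2): the stated order agrees with the simple trend.
The exception is (C): pairing an electron in O's 2p⁴ costs repulsion energy, so O ionizes more easily than half-filled N (2p³).

(C)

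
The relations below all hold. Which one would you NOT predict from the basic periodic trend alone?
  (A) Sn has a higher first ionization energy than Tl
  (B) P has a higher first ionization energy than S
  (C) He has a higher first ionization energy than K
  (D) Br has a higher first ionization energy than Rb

(B)

The general trend: first ionization energy increases across a period and decreases down a group.
(A) Sn (period 5, group 14) vs Tl (period 6, group 13): the stated order agrees with the simple trend.
(B) P (period 3, group 15) vs S (period 3, group 16): the stated order contradicts the simple trend.
(C) He (period 1, group 18) vs K (period 4, group 1): the stated order agrees with the simple trend.
(D) Br (period 4, group 17) vs Rb (period 5, group 1): the stated order agrees with the simple trend.
The exception is (B): S (3p⁴) ionizes more easily than half-filled P (3p³) because the paired 3p electron in S is pushed out by e⁻–e⁻ repulsion.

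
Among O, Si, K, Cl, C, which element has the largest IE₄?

Consider each +3 ion: O³⁺ still has 3 valence electrons; Si³⁺ still has 1 valence electron; K³⁺ is already 2 electrons into the core; Cl³⁺ still has 4 valence electrons; C³⁺ still has 1 valence electron.
Usually core removal costs more than valence removal, but here the competition is close: a tightly held n=2 valence electron can cost more to remove than an n=3 core electron, so the actual values have to decide it.
Valence configurations: O³⁺ [He]2s²2p¹, Si³⁺ [Ne]3s¹, Cl³⁺ [Ne]3s²3p², C³⁺ [He]2s¹.
Tabulated IE_4 (kJ/mol): O 7469, Si 4356, K 5877, Cl 5159, C 6223.
Overall IE_4 order: Si < Cl < K < C < O.

O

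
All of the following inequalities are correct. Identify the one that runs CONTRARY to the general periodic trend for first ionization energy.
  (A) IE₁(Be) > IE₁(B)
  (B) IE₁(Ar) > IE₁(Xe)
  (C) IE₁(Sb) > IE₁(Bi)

(A)

The general trend: first ionization energy increases across a period and decreases down a group.
(A) Be (period 2, group 2) vs B (period 2, group 13): the stated order contradicts the simple trend.
(B) Ar (period 3, group 18) vs Xe (period 5, group 18): the stated order agrees with the simple trend.
(C) Sb (period 5, group 15) vs Bi (period 6, group 15): the stated order agrees with the simple trend.
The exception is (A): removing B's lone 2p electron is easier than breaking Be's filled 2s².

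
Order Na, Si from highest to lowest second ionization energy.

Consider each +1 ion: Na⁺ is the bare [Ne] core; Si⁺ still has 3 valence electrons.
Core electrons are held far more tightly than valence electrons, so Na tops the IE_2 order.
Approximate IE_2 values (kJ/mol): Na 4562, Si 1577.
Hence IE_2: Si < Na.

Na > Si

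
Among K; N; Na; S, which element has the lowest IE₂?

S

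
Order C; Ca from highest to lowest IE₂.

After 1 electron has been removed, what remains? C⁺ still has 3 valence electrons; Ca⁺ still has 1 valence electron.
All are still removing valence electrons, so compare the +1 ions as you would atoms: IE_2 generally rises across a period (higher Z_eff) and falls down a group (larger shell), subject to the usual subshell exceptions.
Valence configurations: C⁺ [He]2s²2p¹, Ca⁺ [Ar]4s¹.
Approximate IE_2 values (kJ/mol): C 2353, Ca 1145.
So the second ionization energies run Ca < C.

C > Ca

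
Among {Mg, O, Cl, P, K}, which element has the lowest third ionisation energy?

P

IE_3 is the cost of taking one more electron from the +2 cation: Mg²⁺ is the bare [Ne] core; O²⁺ still has 4 valence electrons; Cl²⁺ still has 5 valence electrons; P²⁺ still has 3 valence electrons; K²⁺ is already 1 electron into the core.
Usually core removal costs more than valence removal, but here the competition is close: a tightly held n=2 valence electron can cost more to remove than an n=3 core electron, so the actual values have to decide it.
Valence configurations: O²⁺ [He]2s²2p², Cl²⁺ [Ne]3s²3p³, P²⁺ [Ne]3s²3p¹.
Approximate IE_3 values (kJ/mol): Mg 7733, O 5300, Cl 3822, P 2914, K 4420.
Overall IE_3 order: P < Cl < K < O < Mg.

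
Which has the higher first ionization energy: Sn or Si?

Si

Si is in period 3, group 14; Sn is in period 5, group 14.
Across a period the outer electron is held more tightly (higher IE₁); down a group it sits in a higher shell, more shielded, and comes off more easily.
All are in group 14, so first ionization energy increases up the group.
So Si has the higher first ionization energy (Si > Sn).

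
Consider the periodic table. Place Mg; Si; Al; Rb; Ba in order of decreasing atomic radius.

Mg is in period 3, group 2; Al is in period 3, group 13; Si is in period 3, group 14; Rb is in period 5, group 1; Ba is in period 6, group 2.
Radius decreases left→right (rising Z_eff, same n) and increases top→bottom (higher n).
Neither a single period nor a single group — weigh both effects.
Al > Si: Al lies to the left of Si in period 3, so the across-period effect alone puts Al larger.
Mg > Al: both are in period 3; the period trend gives Mg the larger value.
Ba > Mg: Ba sits below Mg in group 2, so the down-group effect alone puts Ba larger.
Rb > Ba: period and group pull opposite ways; the across-period shift dominates (210 vs 196 pm).
Approximate values (pm): Mg 139, Al 126, Si 116, Rb 210, Ba 196.
So from largest to smallest: Rb > Ba > Mg > Al > Si.

Rb, Ba, Mg, Al, Si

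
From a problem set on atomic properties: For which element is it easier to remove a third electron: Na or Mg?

Na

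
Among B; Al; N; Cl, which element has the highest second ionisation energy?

After 1 electron has been removed, what remains? B⁺ still has 2 valence electrons; Al⁺ still has 2 valence electrons; N⁺ still has 4 valence electrons; Cl⁺ still has 6 valence electrons.
All are still removing valence electrons, so compare the +1 ions as you would atoms: IE_2 generally rises across a period (higher Z_eff) and falls down a group (larger shell), subject to the usual subshell exceptions.
Valence configurations: B⁺ [He]2s², Al⁺ [Ne]3s², N⁺ [He]2s²2p², Cl⁺ [Ne]3s²3p⁴.
Tabulated IE_2 (kJ/mol): B 2427, Al 1817, N 2856, Cl 2298.
Overall IE_2 order: Al < Cl < B < N.

N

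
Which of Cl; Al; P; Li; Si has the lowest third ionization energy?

Al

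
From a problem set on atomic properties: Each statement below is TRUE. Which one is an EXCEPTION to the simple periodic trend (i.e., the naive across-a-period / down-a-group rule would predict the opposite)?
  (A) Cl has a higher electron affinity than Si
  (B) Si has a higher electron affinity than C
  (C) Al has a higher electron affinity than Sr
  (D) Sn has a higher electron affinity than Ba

The general trend: electron affinity increases across a period and decreases down a group.
(A) Cl (period 3, group 17) vs Si (period 3, group 14): the stated order agrees with the simple trend.
(B) Si (period 3, group 14) vs C (period 2, group 14): the stated order contradicts the simple trend.
(C) Al (period 3, group 13) vs Sr (period 5, group 2): the stated order agrees with the simple trend.
(D) Sn (period 5, group 14) vs Ba (period 6, group 2): the stated order agrees with the simple trend.
The exception is (B): Si's larger, more diffuse 3p orbitals accept an added electron slightly more readily than C's compact 2p.

(B)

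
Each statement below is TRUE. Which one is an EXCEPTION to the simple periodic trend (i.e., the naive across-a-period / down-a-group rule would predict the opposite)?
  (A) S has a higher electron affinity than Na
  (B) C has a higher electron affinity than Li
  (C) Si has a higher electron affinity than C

The general trend: electron affinity increases across a period and decreases down a group.
(A) S (period 3, group 16) vs Na (period 3, group 1): the stated order agrees with the simple trend.
(B) C (period 2, group 14) vs Li (period 2, group 1): the stated order agrees with the simple trend.
(C) Si (period 3, group 14) vs C (period 2, group 14): the stated order contradicts the simple trend.
The exception is (C): Si's larger, more diffuse 3p orbitals accept an added electron slightly more readily than C's compact 2p.

(C)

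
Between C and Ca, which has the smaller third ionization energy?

C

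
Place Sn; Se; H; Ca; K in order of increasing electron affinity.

H is in period 1, group 1; K is in period 4, group 1; Ca is in period 4, group 2; Se is in period 4, group 16; Sn is in period 5, group 14.
Atoms with high Z_eff and room in the valence shell (especially the halogens) have the most exothermic electron affinities.
These span different periods and groups, so the two trends combine.
K > Ca: this pair runs against the simple trend — see the exception note.
H > K: they share group 1; the group trend gives H the larger value.
Sn > H: period and group pull opposite ways; the across-period shift dominates (107 vs 73 kJ/mol).
Se > Sn: relative to Sn, both the across-period and down-group shifts push Se's electron affinity up.
Note the exception: K has a higher electron affinity than Ca, contrary to the simple trend — adding an electron to Ca (ns²) has to open a new, higher-energy np subshell, which is unfavourable.
For reference (kJ/mol): H 73, K 48, Ca 2, Se 195, Sn 107.
So from lowest to highest: Ca < K < H < Sn < Se.

Ca < K < H < Sn < Se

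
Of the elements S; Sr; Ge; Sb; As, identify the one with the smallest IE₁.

Sr

S is in period 3, group 16; Ge is in period 4, group 14; As is in period 4, group 15; Sr is in period 5, group 2; Sb is in period 5, group 15.
First ionization energy rises across a period (greater Z_eff holds electrons more tightly) and falls down a group (valence electrons are farther from the nucleus).
Here both period and group differ, so the two effects have to be weighed against each other.
Ge > Sr: both effects reinforce here, so Ge is clearly the higher of the two.
Sb > Ge: period and group pull opposite ways; the across-period shift dominates (831 vs 762 kJ/mol).
As > Sb: As sits above Sb in group 15, so the down-group effect alone puts As higher.
S > As: relative to As, both the across-period and down-group shifts push S's first ionization energy up.
For reference (kJ/mol): S 1000, Ge 762, As 947, Sr 550, Sb 831.
The smallest IE₁ among these belongs to Sr.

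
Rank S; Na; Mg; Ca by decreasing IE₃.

Consider each +2 ion: S²⁺ still has 4 valence electrons; Na²⁺ is already 1 electron into the core; Mg²⁺ is the bare [Ne] core; Ca²⁺ is the bare [Ar] core.
Core electrons are held far more tightly than valence electrons, so Ca, Na and Mg top the IE_3 order.
Tabulated IE_3 (kJ/mol): S 3357, Na 6910, Mg 7733, Ca 4912.
Overall IE_3 order: S < Ca < Na < Mg.

Mg > Na > Ca > S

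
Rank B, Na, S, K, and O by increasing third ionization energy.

S, B, K, O, Na

After 2 electrons have been removed, what remains? B²⁺ still has 1 valence electron; Na²⁺ is already 1 electron into the core; S²⁺ still has 4 valence electrons; K²⁺ is already 1 electron into the core; O²⁺ still has 4 valence electrons.
Usually core removal costs more than valence removal, but here the competition is close: a tightly held n=2 valence electron can cost more to remove than an n=3 core electron, so the actual values have to decide it.
Valence configurations: B²⁺ [He]2s¹, S²⁺ [Ne]3s²3p², O²⁺ [He]2s²2p².
The numbers (kJ/mol): B 3660, Na 6910, S 3357, K 4420, O 5300.
Hence IE_3: S < B < K < O < Na.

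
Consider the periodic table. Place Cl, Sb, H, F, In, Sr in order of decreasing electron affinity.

Adding an electron releases more energy for atoms nearer the top right (short of the noble gases).
Here both period and group differ, so the two effects have to be weighed against each other.
In > Sr: both are in period 5; the period trend gives In the larger value.
H > In: the two effects oppose for this pair; the down-group effect wins (73 vs 29 kJ/mol).
Sb > H: period and group pull opposite ways; the across-period shift dominates (103 vs 73 kJ/mol).
F > Sb: both effects reinforce here, so F is clearly the higher of the two.
Cl > F: this pair runs against the simple trend — see the exception note.
Note the exception: Cl has a higher electron affinity than F, contrary to the simple trend — F's small 2p subshell makes the incoming electron feel strong e⁻–e⁻ repulsion, so Cl actually releases more energy on gaining an electron.
Approximate values (kJ/mol): H 73, F 328, Cl 349, Sr 5, In 29, Sb 103.
So from highest to lowest: Cl > F > Sb > H > In > Sr.

Cl, F, Sb, H, In, Sr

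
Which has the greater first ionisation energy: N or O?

N

N is in period 2, group 15; O is in period 2, group 16.
IE₁ increases left→right with effective nuclear charge and decreases top→bottom as the valence shell moves farther out.
All lie in period 2; the across-period trend (first ionization energy increases left to right) applies, with the exception below.
Note the exception: N has a higher first ionization energy than O, contrary to the simple trend — pairing an electron in O's 2p⁴ costs repulsion energy, so O ionizes more easily than half-filled N (2p³).
Approximate values (kJ/mol): N 1402, O 1314.
So N has the greater first ionisation energy (N > O).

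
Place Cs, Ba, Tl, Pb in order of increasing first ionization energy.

Cs is in period 6, group 1; Ba is in period 6, group 2; Tl is in period 6, group 13; Pb is in period 6, group 14.
First ionization energy rises across a period (greater Z_eff holds electrons more tightly) and falls down a group (valence electrons are farther from the nucleus).
All lie in period 6, so first ionization energy increases left to right.
So from lowest to highest: Cs < Ba < Tl < Pb.

Cs < Ba < Tl < Pb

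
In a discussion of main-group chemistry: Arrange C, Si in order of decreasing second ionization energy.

IE_2 is the cost of taking one more electron from the +1 cation: C⁺ still has 3 valence electrons; Si⁺ still has 3 valence electrons.
All are still removing valence electrons, so compare the +1 ions as you would atoms: IE_2 generally rises across a period (higher Z_eff) and falls down a group (larger shell), subject to the usual subshell exceptions.
Valence configurations: C⁺ [He]2s²2p¹, Si⁺ [Ne]3s²3p¹.
Approximate IE_2 values (kJ/mol): C 2353, Si 1577.
So the second ionization energies run Si < C.

C, Si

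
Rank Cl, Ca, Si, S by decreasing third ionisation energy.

Ca > Cl > S > Si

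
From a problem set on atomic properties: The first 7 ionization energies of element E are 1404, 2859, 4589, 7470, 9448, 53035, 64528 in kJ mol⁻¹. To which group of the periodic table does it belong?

Group 15

Look for the largest jump between consecutive ionization energies: IE6/IE5 ≈ 5.6, far larger than any earlier ratio.
That jump marks the point where a core electron is being removed. So the atom has 5 valence electrons.
A main-group element with 5 valence electrons is in group 15.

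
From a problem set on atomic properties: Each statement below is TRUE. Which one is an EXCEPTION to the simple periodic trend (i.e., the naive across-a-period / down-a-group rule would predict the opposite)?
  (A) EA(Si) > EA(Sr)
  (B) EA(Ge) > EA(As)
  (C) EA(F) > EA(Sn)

The general trend: electron affinity increases across a period and decreases down a group.
(A) Si (period 3, group 14) vs Sr (period 5, group 2): the stated order agrees with the simple trend.
(B) Ge (period 4, group 14) vs As (period 4, group 15): the stated order contradicts the simple trend.
(C) F (period 2, group 17) vs Sn (period 5, group 14): the stated order agrees with the simple trend.
The exception is (B): adding an electron to As's half-filled 4p³ is unfavourable, so Ge (4p²) has the more exothermic EA.

(B)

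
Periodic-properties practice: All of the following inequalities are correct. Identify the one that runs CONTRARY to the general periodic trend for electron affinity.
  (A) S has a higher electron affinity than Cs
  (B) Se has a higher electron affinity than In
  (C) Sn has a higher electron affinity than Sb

The general trend: electron affinity increases across a period and decreases down a group.
(A) S (period 3, group 16) vs Cs (period 6, group 1): the stated order agrees with the simple trend.
(B) Se (period 4, group 16) vs In (period 5, group 13): the stated order agrees with the simple trend.
(C) Sn (period 5, group 14) vs Sb (period 5, group 15): the stated order contradicts the simple trend.
The exception is (C): adding an electron to Sb's half-filled 5p³ is unfavourable, so Sn has the more exothermic EA.

(C)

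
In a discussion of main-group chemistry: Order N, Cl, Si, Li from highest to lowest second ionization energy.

The second ionization energy removes an electron from the +1 ion. For each element: N⁺ still has 4 valence electrons; Cl⁺ still has 6 valence electrons; Si⁺ still has 3 valence electrons; Li⁺ is the bare [He] core.
Core electrons are held far more tightly than valence electrons, so Li tops the IE_2 order.
Valence configurations: N⁺ [He]2s²2p², Cl⁺ [Ne]3s²3p⁴, Si⁺ [Ne]3s²3p¹.
The numbers (kJ/mol): N 2856, Cl 2298, Si 1577, Li 7298.
So the second ionization energies run Si < Cl < N < Li.

Li > N > Cl > Si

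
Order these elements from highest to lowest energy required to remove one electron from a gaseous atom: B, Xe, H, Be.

H is in period 1, group 1; Be is in period 2, group 2; B is in period 2, group 13; Xe is in period 5, group 18.
IE₁ increases left→right with effective nuclear charge and decreases top→bottom as the valence shell moves farther out.
Here both period and group differ, so the two effects have to be weighed against each other.
Be > B: this pair runs against the simple trend — see the exception note.
Xe > Be: period and group pull opposite ways; the across-period shift dominates (1170 vs 900 kJ/mol).
H > Xe: period and group pull opposite ways; the down-group shift dominates (1312 vs 1170 kJ/mol).
Note the exception: Be has a higher first ionization energy than B, contrary to the simple trend — removing B's lone 2p electron is easier than breaking Be's filled 2s².
Approximate values (kJ/mol): H 1312, Be 900, B 801, Xe 1170.
So from highest to lowest: H > Xe > Be > B.

H > Xe > Be > B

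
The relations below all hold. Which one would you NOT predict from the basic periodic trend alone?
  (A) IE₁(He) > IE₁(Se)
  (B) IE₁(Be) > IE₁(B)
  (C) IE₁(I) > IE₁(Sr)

(B)

The general trend: first ionisation energy increases across a period and decreases down a group.
(A) He (period 1, group 18) vs Se (period 4, group 16): the stated order agrees with the simple trend.
(B) Be (period 2, group 2) vs B (period 2, group 13): the stated order contradicts the simple trend.
(C) I (period 5, group 17) vs Sr (period 5, group 2): the stated order agrees with the simple trend.
The exception is (B): removing B's lone 2p electron is easier than breaking Be's filled 2s².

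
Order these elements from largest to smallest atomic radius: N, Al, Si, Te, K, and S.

N is in period 2, group 15; Al is in period 3, group 13; Si is in period 3, group 14; S is in period 3, group 16; K is in period 4, group 1; Te is in period 5, group 16.
Across a period the added protons contract the valence shell; down a group each new principal shell makes the atom larger.
Here both period and group differ, so the two effects have to be weighed against each other.
S > N: the two effects oppose for this pair; the down-group effect wins (103 vs 71 pm).
Si > S: Si lies to the left of S in period 3, so the across-period effect alone puts Si larger.
Al > Si: Al lies to the left of Si in period 3, so the across-period effect alone puts Al larger.
Te > Al: the two effects oppose for this pair; the down-group effect wins (136 vs 126 pm).
K > Te: the two effects oppose for this pair; the across-period effect wins (196 vs 136 pm).
Approximate values (pm): N 71, Al 126, Si 116, S 103, K 196, Te 136.
So from largest to smallest: K > Te > Al > Si > S > N.

K > Te > Al > Si > S > N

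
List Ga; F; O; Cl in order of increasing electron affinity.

Ga < O < F < Cl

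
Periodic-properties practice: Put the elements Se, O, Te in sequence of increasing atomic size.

O, Se, Te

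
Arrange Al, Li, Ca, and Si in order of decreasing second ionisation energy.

Consider each +1 ion: Al⁺ still has 2 valence electrons; Li⁺ is the bare [He] core; Ca⁺ still has 1 valence electron; Si⁺ still has 3 valence electrons.
Pulling an electron out of a noble-gas core costs far more than removing a remaining valence electron, so Li sits at the high end of IE_2.
Valence configurations: Al⁺ [Ne]3s², Ca⁺ [Ar]4s¹, Si⁺ [Ne]3s²3p¹.
Si⁺ loses a lone 3p electron whereas Al⁺ must break into a filled 3s² pair, so IE_2(Al) > IE_2(Si) even though Si has the higher nuclear charge.
Tabulated IE_2 (kJ/mol): Al 1817, Li 7298, Ca 1145, Si 1577.
Putting it together, IE_2: Ca < Si < Al < Li.

Li > Al > Si > Ca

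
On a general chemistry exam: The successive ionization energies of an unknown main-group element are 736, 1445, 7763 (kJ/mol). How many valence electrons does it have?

Look for the largest jump between consecutive ionization energies: IE3/IE2 ≈ 5.4, far larger than any earlier ratio.
That jump marks the point where a core electron is being removed. So the atom has 2 valence electrons.

2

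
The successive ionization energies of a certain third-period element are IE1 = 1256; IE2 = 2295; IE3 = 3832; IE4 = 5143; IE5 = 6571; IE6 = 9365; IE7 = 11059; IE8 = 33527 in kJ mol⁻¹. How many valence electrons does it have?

Look for the largest jump between consecutive ionization energies: IE8/IE7 ≈ 3.0, far larger than any earlier ratio.
That jump marks the point where a core electron is being removed. So the atom has 7 valence electrons.

7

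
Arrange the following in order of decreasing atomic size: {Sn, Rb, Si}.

Across a period the added protons contract the valence shell; down a group each new principal shell makes the atom larger.
Here both period and group differ, so the two effects have to be weighed against each other.
Sn > Si: they share group 14; the group trend gives Sn the larger value.
Rb > Sn: both are in period 5; the period trend gives Rb the larger value.
For reference (pm): Si 116, Rb 210, Sn 140.
So from largest to smallest: Rb > Sn > Si.

Rb > Sn > Si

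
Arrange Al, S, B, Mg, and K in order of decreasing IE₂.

K > B > S > Al > Mg

Consider each +1 ion: Al⁺ still has 2 valence electrons; S⁺ still has 5 valence electrons; B⁺ still has 2 valence electrons; Mg⁺ still has 1 valence electron; K⁺ is the bare [Ar] core.
Breaking into a closed-shell core is much more expensive than removing a leftover valence electron — K has the largest IE_2 here.
Valence configurations: Al⁺ [Ne]3s², S⁺ [Ne]3s²3p³, B⁺ [He]2s², Mg⁺ [Ne]3s¹.
Approximate IE_2 values (kJ/mol): Al 1817, S 2252, B 2427, Mg 1451, K 3052.
So the second ionization energies run Mg < Al < S < B < K.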